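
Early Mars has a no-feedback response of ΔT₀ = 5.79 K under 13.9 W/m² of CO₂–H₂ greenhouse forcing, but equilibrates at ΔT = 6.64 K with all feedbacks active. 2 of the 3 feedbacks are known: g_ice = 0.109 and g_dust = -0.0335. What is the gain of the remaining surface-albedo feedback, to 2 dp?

Amplification A = ΔT/ΔT₀ = 6.64/5.79 = 1.147.
Total gain g = 1 − 1/A = 1 − 1/1.147 = 0.1282.
Known gains sum to 0.109 − 0.0335 = 0.0755.
g_alb = 0.1282 − 0.0755 = 0.05.

0.05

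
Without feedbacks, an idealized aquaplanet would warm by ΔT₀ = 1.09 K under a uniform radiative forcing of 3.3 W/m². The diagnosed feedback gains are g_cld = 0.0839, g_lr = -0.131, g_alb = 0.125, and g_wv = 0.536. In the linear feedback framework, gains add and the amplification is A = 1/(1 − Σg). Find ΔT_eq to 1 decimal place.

Total gain g = 0.0839 − 0.131 + 0.125 + 0.536 = 0.6139.
Amplification A = 1/(1 − 0.6139) = 2.59.
ΔT = 1.09 × 2.59 = 2.8 K.

2.8 K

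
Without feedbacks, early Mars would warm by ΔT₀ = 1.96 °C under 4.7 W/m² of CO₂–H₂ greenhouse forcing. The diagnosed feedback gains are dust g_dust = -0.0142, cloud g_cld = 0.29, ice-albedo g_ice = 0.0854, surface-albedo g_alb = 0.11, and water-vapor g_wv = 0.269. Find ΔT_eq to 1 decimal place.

7.5 °C

Total gain g = -0.0142 + 0.29 + 0.0854 + 0.11 + 0.269 = 0.7402.
Amplification A = 1/(1 − 0.7402) = 3.849.
ΔT = 1.96 × 3.849 = 7.5 °C.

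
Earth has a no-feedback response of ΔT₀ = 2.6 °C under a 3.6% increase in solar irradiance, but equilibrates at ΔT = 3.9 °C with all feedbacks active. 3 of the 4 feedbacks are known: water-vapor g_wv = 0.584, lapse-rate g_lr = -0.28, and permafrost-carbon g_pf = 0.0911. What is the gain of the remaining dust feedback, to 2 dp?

Amplification A = ΔT/ΔT₀ = 3.9/2.6 = 1.5.
Total gain g = 1 − 1/A = 1 − 1/1.5 = 0.3333.
Known gains sum to 0.584 − 0.28 + 0.0911 = 0.3951.
g_dust = 0.3333 − 0.3951 = -0.06.

-0.06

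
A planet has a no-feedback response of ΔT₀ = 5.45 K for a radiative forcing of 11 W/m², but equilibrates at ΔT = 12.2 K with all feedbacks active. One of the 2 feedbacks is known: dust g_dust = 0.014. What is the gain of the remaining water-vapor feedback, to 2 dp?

0.54

Amplification A = ΔT/ΔT₀ = 12.2/5.45 = 2.239.
Total gain g = 1 − 1/A = 1 − 1/2.239 = 0.5534.
The known gain is 0.014.
g_wv = 0.5534 − 0.014 = 0.54.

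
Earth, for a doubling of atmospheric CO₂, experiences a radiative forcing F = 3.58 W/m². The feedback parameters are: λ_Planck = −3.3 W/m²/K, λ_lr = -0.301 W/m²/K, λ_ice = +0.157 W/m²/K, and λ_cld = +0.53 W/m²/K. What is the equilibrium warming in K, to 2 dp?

1.23 K

Net feedback parameter λ = (−3.3) + (-0.301) + (+0.157) + (+0.53) = -2.914 W/m²/K.
ΔT = −F/λ = −3.58/(-2.914) = 1.23 K.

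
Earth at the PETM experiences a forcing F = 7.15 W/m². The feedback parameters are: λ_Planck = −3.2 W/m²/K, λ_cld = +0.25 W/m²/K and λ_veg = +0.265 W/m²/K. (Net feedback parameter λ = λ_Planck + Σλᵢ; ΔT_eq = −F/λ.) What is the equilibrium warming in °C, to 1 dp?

Net feedback parameter λ = (−3.2) + (+0.25) + (+0.265) = -2.685 W/m²/K.
ΔT = −F/λ = −7.15/(-2.685) = 2.7 °C.

2.7 °C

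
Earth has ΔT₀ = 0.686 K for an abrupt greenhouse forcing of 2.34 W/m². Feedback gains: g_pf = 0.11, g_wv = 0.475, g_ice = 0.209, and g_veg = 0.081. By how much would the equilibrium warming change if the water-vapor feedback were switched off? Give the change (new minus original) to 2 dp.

Original: g = 0.875, ΔT = 0.686/(1−0.875) = 5.4880 K.
Without water-vapor: g' = 0.4, ΔT' = 0.686/(1−0.4) = 1.1433 K.
Change = 1.1433 − 5.4880 = -4.34 K.

-4.34 K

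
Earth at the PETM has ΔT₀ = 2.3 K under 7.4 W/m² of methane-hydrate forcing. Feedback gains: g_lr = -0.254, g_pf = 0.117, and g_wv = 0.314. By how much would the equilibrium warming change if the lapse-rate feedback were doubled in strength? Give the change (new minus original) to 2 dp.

Original: g = 0.177, ΔT = 2.3/(1−0.177) = 2.7947 K.
With doubled lapse-rate: g' = -0.077, ΔT' = 2.3/(1+0.077) = 2.1356 K.
Change = 2.1356 − 2.7947 = -0.66 K.

-0.66 K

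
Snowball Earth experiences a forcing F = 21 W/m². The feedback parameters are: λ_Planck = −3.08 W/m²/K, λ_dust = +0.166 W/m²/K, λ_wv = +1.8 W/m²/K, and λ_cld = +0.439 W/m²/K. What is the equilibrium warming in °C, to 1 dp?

Net feedback parameter λ = (−3.08) + (+0.166) + (+1.8) + (+0.439) = -0.675 W/m²/K.
ΔT = −F/λ = −21/(-0.675) = 31.1 °C.

31.1 °C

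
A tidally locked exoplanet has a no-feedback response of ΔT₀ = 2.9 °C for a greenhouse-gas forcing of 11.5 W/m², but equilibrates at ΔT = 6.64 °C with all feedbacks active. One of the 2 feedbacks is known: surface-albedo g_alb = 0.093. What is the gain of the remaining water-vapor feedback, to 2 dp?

Amplification A = ΔT/ΔT₀ = 6.64/2.9 = 2.29.
Total gain g = 1 − 1/A = 1 − 1/2.29 = 0.5633.
The known gain is 0.093.
g_wv = 0.5633 − 0.093 = 0.47.

0.47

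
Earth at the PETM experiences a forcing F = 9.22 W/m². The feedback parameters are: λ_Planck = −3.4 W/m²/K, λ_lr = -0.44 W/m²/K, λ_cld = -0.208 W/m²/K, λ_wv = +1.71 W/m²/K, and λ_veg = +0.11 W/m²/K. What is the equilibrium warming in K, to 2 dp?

4.14 K

Net feedback parameter λ = (−3.4) + (-0.44) + (-0.208) + (+1.71) + (+0.11) = -2.228 W/m²/K.
ΔT = −F/λ = −9.22/(-2.228) = 4.14 K.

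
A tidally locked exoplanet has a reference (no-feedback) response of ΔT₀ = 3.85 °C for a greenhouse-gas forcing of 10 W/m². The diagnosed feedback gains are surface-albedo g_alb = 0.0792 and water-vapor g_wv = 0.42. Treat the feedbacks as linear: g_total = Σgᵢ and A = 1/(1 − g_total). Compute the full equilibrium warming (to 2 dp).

7.69 °C

Total gain g = 0.0792 + 0.42 = 0.4992.
Amplification A = 1/(1 − 0.4992) = 1.997.
ΔT = 3.85 × 1.997 = 7.69 °C.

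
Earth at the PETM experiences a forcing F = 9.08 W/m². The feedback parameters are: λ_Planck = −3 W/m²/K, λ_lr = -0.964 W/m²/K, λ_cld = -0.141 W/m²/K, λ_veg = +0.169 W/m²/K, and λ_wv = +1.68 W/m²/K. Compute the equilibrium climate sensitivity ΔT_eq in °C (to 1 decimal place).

Net feedback parameter λ = (−3) + (-0.964) + (-0.141) + (+0.169) + (+1.68) = -2.256 W/m²/K.
ΔT = −F/λ = −9.08/(-2.256) = 4.0 °C.

4.0 °C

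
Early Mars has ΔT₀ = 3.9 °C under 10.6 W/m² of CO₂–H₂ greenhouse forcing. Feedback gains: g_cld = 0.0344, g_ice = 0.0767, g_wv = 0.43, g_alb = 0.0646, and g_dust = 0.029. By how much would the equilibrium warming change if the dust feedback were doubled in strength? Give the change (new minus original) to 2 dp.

0.92 °C

Original: g = 0.6347, ΔT = 3.9/(1−0.6347) = 10.6762 °C.
With doubled dust: g' = 0.6637, ΔT' = 3.9/(1−0.6637) = 11.5968 °C.
Change = 11.5968 − 10.6762 = 0.92 °C.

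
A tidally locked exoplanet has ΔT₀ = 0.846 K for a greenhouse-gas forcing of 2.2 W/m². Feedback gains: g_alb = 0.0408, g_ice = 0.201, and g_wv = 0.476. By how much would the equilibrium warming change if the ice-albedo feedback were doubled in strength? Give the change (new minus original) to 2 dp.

7.42 K

Original: g = 0.7178, ΔT = 0.846/(1−0.7178) = 2.9979 K.
With doubled ice-albedo: g' = 0.9188, ΔT' = 0.846/(1−0.9188) = 10.4187 K.
Change = 10.4187 − 2.9979 = 7.42 K.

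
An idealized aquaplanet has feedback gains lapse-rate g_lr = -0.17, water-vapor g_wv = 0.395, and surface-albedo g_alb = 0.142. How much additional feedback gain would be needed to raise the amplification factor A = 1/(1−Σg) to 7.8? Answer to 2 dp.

Current total gain = 0.367.
Target gain for A = 7.8: g* = 1 − 1/7.8 = 0.8718.
Additional gain needed = 0.8718 − 0.367 = 0.50.

0.50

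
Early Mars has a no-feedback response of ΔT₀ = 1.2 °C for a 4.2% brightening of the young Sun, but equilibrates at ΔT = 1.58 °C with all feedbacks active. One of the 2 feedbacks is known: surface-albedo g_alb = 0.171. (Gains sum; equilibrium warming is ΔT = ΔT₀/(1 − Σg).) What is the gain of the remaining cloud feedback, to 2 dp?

0.07

Amplification A = ΔT/ΔT₀ = 1.58/1.2 = 1.317.
Total gain g = 1 − 1/A = 1 − 1/1.317 = 0.2407.
The known gain is 0.171.
g_cld = 0.2407 − 0.171 = 0.07.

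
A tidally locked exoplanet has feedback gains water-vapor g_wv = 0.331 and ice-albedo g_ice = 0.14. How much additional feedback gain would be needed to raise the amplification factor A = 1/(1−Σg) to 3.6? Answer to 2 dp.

Current total gain = 0.471.
Target gain for A = 3.6: g* = 1 − 1/3.6 = 0.7222.
Additional gain needed = 0.7222 − 0.471 = 0.25.

0.25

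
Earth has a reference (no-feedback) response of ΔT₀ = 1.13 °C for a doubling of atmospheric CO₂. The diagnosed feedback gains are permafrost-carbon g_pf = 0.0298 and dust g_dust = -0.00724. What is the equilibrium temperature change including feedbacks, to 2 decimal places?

Total gain g = 0.0298 − 0.00724 = 0.02256.
Amplification A = 1/(1 − 0.02256) = 1.023.
ΔT = 1.13 × 1.023 = 1.16 °C.

1.16 °C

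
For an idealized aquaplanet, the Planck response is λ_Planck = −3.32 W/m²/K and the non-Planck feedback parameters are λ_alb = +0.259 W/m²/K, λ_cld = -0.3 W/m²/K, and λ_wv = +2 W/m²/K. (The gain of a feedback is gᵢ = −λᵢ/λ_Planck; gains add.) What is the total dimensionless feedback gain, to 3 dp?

0.590

Convert to gains: g_alb = 0.259/3.32 = 0.07801; g_cld = -0.3/3.32 = -0.09036; g_wv = 2/3.32 = 0.6024.
Total gain g = 0.59005.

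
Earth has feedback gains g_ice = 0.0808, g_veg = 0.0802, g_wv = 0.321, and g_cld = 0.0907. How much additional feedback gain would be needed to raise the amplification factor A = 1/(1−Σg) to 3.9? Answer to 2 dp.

Current total gain = 0.5727.
Target gain for A = 3.9: g* = 1 − 1/3.9 = 0.7436.
Additional gain needed = 0.7436 − 0.5727 = 0.17.

0.17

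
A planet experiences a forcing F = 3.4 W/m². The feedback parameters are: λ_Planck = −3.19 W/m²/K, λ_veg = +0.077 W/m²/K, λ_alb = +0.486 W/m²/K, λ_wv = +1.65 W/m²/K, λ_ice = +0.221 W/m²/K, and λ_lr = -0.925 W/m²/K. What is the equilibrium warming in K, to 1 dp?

Net feedback parameter λ = (−3.19) + (+0.077) + (+0.486) + (+1.65) + (+0.221) + (-0.925) = -1.681 W/m²/K.
ΔT = −F/λ = −3.4/(-1.681) = 2.0 K.

2.0 K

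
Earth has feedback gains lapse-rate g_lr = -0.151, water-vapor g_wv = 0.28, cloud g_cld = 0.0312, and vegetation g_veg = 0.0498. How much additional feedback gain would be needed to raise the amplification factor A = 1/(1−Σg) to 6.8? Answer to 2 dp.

0.64

Current total gain = 0.21.
Target gain for A = 6.8: g* = 1 − 1/6.8 = 0.8529.
Additional gain needed = 0.8529 − 0.21 = 0.64.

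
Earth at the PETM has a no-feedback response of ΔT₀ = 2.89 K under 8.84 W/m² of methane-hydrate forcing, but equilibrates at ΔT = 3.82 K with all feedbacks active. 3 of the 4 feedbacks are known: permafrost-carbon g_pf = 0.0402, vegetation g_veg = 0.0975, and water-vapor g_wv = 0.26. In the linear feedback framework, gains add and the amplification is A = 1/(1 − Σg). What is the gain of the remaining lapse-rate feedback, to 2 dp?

Amplification A = ΔT/ΔT₀ = 3.82/2.89 = 1.322.
Total gain g = 1 − 1/A = 1 − 1/1.322 = 0.2436.
Known gains sum to 0.0402 + 0.0975 + 0.26 = 0.3977.
g_lr = 0.2436 − 0.3977 = -0.15.

-0.15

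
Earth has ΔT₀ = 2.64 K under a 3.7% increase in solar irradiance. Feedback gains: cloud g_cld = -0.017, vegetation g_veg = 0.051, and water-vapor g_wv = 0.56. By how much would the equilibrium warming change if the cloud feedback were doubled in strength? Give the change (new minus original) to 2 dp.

Original: g = 0.594, ΔT = 2.64/(1−0.594) = 6.5025 K.
With doubled cloud: g' = 0.577, ΔT' = 2.64/(1−0.577) = 6.2411 K.
Change = 6.2411 − 6.5025 = -0.26 K.

-0.26 K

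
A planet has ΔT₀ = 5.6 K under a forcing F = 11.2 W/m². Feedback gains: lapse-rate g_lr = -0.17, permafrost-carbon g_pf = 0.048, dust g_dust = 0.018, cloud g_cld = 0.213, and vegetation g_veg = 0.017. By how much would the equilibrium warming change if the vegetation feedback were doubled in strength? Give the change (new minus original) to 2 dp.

0.13 K

Original: g = 0.126, ΔT = 5.6/(1−0.126) = 6.4073 K.
With doubled vegetation: g' = 0.143, ΔT' = 5.6/(1−0.143) = 6.5344 K.
Change = 6.5344 − 6.4073 = 0.13 K.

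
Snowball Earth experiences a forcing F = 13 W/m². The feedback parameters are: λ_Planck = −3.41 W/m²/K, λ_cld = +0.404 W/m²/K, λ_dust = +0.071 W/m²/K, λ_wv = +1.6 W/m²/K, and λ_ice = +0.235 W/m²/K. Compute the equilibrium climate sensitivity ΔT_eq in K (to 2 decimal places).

11.82 K

Net feedback parameter λ = (−3.41) + (+0.404) + (+0.071) + (+1.6) + (+0.235) = -1.1 W/m²/K.
ΔT = −F/λ = −13/(-1.1) = 11.82 K.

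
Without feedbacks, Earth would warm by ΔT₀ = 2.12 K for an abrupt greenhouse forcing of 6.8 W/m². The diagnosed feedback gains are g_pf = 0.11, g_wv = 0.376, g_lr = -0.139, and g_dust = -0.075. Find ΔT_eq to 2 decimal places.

Total gain g = 0.11 + 0.376 − 0.139 − 0.075 = 0.272.
Amplification A = 1/(1 − 0.272) = 1.374.
ΔT = 2.12 × 1.374 = 2.91 K.

2.91 K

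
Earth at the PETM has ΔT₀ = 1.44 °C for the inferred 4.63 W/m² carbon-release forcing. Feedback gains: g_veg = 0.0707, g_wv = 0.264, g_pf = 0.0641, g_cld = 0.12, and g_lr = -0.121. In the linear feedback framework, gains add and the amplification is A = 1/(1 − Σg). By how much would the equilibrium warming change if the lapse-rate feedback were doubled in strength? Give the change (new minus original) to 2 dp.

-0.40 °C

Original: g = 0.3978, ΔT = 1.44/(1−0.3978) = 2.3912 °C.
With doubled lapse-rate: g' = 0.2768, ΔT' = 1.44/(1−0.2768) = 1.9912 °C.
Change = 1.9912 − 2.3912 = -0.40 °C.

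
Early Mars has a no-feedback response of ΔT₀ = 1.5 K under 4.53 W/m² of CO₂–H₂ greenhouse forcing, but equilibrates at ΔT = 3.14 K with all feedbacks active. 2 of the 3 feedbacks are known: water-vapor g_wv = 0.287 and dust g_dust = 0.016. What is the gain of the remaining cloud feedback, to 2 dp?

0.22

Amplification A = ΔT/ΔT₀ = 3.14/1.5 = 2.093.
Total gain g = 1 − 1/A = 1 − 1/2.093 = 0.5222.
Known gains sum to 0.287 + 0.016 = 0.303.
g_cld = 0.5222 − 0.303 = 0.22.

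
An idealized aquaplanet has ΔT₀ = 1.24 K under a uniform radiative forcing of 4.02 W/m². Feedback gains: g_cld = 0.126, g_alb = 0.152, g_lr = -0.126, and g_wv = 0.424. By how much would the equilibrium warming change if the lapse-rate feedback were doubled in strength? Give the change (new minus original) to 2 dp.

-0.67 K

Original: g = 0.576, ΔT = 1.24/(1−0.576) = 2.9245 K.
With doubled lapse-rate: g' = 0.45, ΔT' = 1.24/(1−0.45) = 2.2545 K.
Change = 2.2545 − 2.9245 = -0.67 K.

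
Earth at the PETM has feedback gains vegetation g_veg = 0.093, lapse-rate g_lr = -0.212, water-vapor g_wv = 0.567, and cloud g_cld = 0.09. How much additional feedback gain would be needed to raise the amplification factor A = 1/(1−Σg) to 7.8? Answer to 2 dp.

Current total gain = 0.538.
Target gain for A = 7.8: g* = 1 − 1/7.8 = 0.8718.
Additional gain needed = 0.8718 − 0.538 = 0.33.

0.33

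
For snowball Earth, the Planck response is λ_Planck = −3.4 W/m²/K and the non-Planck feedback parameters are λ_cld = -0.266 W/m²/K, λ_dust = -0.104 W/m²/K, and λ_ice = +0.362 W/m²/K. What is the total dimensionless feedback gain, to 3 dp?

-0.002

Convert to gains: g_cld = -0.266/3.4 = -0.07824; g_dust = -0.104/3.4 = -0.03059; g_ice = 0.362/3.4 = 0.1065.
Total gain g = -0.00233.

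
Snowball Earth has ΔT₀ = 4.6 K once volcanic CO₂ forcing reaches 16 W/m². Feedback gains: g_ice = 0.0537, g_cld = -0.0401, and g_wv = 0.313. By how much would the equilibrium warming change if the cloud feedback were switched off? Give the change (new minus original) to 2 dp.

Original: g = 0.3266, ΔT = 4.6/(1−0.3266) = 6.8310 K.
Without cloud: g' = 0.3667, ΔT' = 4.6/(1−0.3667) = 7.2635 K.
Change = 7.2635 − 6.8310 = 0.43 K.

0.43 K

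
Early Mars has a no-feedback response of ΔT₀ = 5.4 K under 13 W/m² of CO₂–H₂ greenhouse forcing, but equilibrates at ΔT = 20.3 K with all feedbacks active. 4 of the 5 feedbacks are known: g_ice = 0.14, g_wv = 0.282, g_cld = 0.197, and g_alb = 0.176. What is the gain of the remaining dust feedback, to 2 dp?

Amplification A = ΔT/ΔT₀ = 20.3/5.4 = 3.759.
Total gain g = 1 − 1/A = 1 − 1/3.759 = 0.734.
Known gains sum to 0.14 + 0.282 + 0.197 + 0.176 = 0.795.
g_dust = 0.734 − 0.795 = -0.06.

-0.06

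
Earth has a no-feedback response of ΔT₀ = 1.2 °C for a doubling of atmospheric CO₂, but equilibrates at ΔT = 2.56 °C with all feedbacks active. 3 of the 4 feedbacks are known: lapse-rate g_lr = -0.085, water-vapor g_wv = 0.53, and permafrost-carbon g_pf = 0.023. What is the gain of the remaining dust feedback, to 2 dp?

0.06

Amplification A = ΔT/ΔT₀ = 2.56/1.2 = 2.133.
Total gain g = 1 − 1/A = 1 − 1/2.133 = 0.5312.
Known gains sum to -0.085 + 0.53 + 0.023 = 0.468.
g_dust = 0.5312 − 0.468 = 0.06.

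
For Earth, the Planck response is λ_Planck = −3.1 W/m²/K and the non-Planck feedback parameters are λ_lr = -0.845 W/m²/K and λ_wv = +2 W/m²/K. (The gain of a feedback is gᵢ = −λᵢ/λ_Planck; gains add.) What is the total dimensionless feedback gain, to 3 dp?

0.373

Convert to gains: g_lr = -0.845/3.1 = -0.2726; g_wv = 2/3.1 = 0.6452.
Total gain g = 0.3726.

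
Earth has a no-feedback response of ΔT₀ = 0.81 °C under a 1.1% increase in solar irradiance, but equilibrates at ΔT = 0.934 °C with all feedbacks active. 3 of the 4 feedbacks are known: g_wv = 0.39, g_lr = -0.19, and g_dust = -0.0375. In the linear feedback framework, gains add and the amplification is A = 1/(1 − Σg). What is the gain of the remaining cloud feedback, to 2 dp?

Amplification A = ΔT/ΔT₀ = 0.934/0.81 = 1.153.
Total gain g = 1 − 1/A = 1 − 1/1.153 = 0.1327.
Known gains sum to 0.39 − 0.19 − 0.0375 = 0.1625.
g_cld = 0.1327 − 0.1625 = -0.03.

-0.03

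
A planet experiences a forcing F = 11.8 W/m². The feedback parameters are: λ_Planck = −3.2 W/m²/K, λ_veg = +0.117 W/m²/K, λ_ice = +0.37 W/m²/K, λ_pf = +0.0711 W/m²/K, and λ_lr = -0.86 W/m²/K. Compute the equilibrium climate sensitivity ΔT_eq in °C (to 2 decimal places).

Net feedback parameter λ = (−3.2) + (+0.117) + (+0.37) + (+0.0711) + (-0.86) = -3.5019 W/m²/K.
ΔT = −F/λ = −11.8/(-3.5019) = 3.37 °C.

3.37 °C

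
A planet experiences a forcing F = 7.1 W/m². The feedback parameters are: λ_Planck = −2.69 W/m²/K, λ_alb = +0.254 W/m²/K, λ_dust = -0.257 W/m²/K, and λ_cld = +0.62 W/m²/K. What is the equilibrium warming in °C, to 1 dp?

3.4 °C

Net feedback parameter λ = (−2.69) + (+0.254) + (-0.257) + (+0.62) = -2.073 W/m²/K.
ΔT = −F/λ = −7.1/(-2.073) = 3.4 °C.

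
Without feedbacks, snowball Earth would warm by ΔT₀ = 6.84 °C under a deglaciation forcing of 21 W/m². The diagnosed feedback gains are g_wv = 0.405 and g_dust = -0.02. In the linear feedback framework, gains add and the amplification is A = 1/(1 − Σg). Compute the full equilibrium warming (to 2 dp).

11.12 °C

Total gain g = 0.405 − 0.02 = 0.385.
Amplification A = 1/(1 − 0.385) = 1.626.
ΔT = 6.84 × 1.626 = 11.12 °C.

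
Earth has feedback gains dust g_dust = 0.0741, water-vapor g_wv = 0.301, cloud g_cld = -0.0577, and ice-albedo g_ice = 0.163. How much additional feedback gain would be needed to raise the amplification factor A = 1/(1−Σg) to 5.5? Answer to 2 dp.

Current total gain = 0.4804.
Target gain for A = 5.5: g* = 1 − 1/5.5 = 0.8182.
Additional gain needed = 0.8182 − 0.4804 = 0.34.

0.34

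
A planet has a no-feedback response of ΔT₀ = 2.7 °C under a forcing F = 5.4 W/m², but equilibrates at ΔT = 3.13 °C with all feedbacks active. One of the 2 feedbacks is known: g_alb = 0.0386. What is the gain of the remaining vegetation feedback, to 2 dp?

Amplification A = ΔT/ΔT₀ = 3.13/2.7 = 1.159.
Total gain g = 1 − 1/A = 1 − 1/1.159 = 0.1372.
The known gain is 0.0386.
g_veg = 0.1372 − 0.0386 = 0.10.

0.10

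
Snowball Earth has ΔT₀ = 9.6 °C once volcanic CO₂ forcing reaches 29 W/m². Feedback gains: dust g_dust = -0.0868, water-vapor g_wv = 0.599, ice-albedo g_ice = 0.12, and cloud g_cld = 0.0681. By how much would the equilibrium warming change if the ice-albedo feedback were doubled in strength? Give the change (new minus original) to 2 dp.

21.39 °C

Original: g = 0.7003, ΔT = 9.6/(1−0.7003) = 32.0320 °C.
With doubled ice-albedo: g' = 0.8203, ΔT' = 9.6/(1−0.8203) = 53.4224 °C.
Change = 53.4224 − 32.0320 = 21.39 °C.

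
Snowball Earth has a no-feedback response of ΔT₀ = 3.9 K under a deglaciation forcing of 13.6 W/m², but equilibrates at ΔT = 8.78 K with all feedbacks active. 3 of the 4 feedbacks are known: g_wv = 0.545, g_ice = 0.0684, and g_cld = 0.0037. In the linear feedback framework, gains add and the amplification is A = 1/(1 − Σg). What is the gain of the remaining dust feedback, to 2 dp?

Amplification A = ΔT/ΔT₀ = 8.78/3.9 = 2.251.
Total gain g = 1 − 1/A = 1 − 1/2.251 = 0.5558.
Known gains sum to 0.545 + 0.0684 + 0.0037 = 0.6171.
g_dust = 0.5558 − 0.6171 = -0.06.

-0.06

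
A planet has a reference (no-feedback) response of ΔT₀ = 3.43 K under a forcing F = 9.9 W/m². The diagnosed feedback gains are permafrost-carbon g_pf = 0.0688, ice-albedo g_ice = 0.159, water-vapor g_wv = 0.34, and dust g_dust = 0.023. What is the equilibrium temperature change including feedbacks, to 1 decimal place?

8.4 K

Total gain g = 0.0688 + 0.159 + 0.34 + 0.023 = 0.5908.
Amplification A = 1/(1 − 0.5908) = 2.444.
ΔT = 3.43 × 2.444 = 8.4 K.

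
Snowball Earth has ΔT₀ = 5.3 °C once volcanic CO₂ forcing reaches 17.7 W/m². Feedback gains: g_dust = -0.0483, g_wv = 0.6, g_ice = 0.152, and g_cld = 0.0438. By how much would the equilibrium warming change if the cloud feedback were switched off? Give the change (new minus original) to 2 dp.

Original: g = 0.7475, ΔT = 5.3/(1−0.7475) = 20.9901 °C.
Without cloud: g' = 0.7037, ΔT' = 5.3/(1−0.7037) = 17.8873 °C.
Change = 17.8873 − 20.9901 = -3.10 °C.

-3.10 °C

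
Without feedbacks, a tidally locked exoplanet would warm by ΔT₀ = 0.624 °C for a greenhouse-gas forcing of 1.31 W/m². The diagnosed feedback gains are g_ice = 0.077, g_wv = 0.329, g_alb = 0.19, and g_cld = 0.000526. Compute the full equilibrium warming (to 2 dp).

1.55 °C

Total gain g = 0.077 + 0.329 + 0.19 + 0.000526 = 0.596526.
Amplification A = 1/(1 − 0.596526) = 2.478.
ΔT = 0.624 × 2.478 = 1.55 °C.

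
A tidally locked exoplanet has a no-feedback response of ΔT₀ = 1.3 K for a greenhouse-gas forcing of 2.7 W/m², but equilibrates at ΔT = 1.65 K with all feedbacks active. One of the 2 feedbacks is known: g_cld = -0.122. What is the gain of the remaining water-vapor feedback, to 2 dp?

0.33

Amplification A = ΔT/ΔT₀ = 1.65/1.3 = 1.269.
Total gain g = 1 − 1/A = 1 − 1/1.269 = 0.212.
The known gain is -0.122.
g_wv = 0.212 + 0.122 = 0.33.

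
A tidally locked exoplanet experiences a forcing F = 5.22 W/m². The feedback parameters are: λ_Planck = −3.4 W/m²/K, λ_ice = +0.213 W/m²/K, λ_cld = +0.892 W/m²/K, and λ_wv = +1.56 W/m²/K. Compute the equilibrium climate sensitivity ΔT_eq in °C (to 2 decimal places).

Net feedback parameter λ = (−3.4) + (+0.213) + (+0.892) + (+1.56) = -0.735 W/m²/K.
ΔT = −F/λ = −5.22/(-0.735) = 7.10 °C.

7.10 °C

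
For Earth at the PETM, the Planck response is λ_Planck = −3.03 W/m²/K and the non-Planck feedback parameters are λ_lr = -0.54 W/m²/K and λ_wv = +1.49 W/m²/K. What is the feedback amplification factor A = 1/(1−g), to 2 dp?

1.46

Convert to gains: g_lr = -0.54/3.03 = -0.1782; g_wv = 1.49/3.03 = 0.4917.
Total gain g = 0.3135.
A = 1/(1 − 0.3135) = 1.46.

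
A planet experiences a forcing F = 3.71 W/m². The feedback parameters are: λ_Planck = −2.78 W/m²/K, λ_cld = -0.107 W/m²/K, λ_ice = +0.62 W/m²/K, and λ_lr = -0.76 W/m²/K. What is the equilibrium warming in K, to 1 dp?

1.2 K

Net feedback parameter λ = (−2.78) + (-0.107) + (+0.62) + (-0.76) = -3.027 W/m²/K.
ΔT = −F/λ = −3.71/(-3.027) = 1.2 K.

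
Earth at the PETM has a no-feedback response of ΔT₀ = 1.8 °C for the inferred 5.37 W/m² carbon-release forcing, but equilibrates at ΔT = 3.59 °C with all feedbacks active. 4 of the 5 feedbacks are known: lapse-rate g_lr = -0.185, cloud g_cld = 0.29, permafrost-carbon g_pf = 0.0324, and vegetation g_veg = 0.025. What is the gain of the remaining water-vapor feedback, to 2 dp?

0.34

Amplification A = ΔT/ΔT₀ = 3.59/1.8 = 1.994.
Total gain g = 1 − 1/A = 1 − 1/1.994 = 0.4985.
Known gains sum to -0.185 + 0.29 + 0.0324 + 0.025 = 0.1624.
g_wv = 0.4985 − 0.1624 = 0.34.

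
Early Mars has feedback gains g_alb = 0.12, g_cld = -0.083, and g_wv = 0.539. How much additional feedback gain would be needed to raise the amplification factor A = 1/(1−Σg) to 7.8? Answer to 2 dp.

0.30

Current total gain = 0.576.
Target gain for A = 7.8: g* = 1 − 1/7.8 = 0.8718.
Additional gain needed = 0.8718 − 0.576 = 0.30.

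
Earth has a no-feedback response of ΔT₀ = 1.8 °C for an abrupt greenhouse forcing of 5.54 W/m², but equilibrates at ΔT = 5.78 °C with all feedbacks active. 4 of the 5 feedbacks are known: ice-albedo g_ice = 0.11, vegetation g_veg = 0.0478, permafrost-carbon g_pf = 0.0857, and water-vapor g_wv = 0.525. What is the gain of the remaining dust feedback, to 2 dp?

-0.08

Amplification A = ΔT/ΔT₀ = 5.78/1.8 = 3.211.
Total gain g = 1 − 1/A = 1 − 1/3.211 = 0.6886.
Known gains sum to 0.11 + 0.0478 + 0.0857 + 0.525 = 0.7685.
g_dust = 0.6886 − 0.7685 = -0.08.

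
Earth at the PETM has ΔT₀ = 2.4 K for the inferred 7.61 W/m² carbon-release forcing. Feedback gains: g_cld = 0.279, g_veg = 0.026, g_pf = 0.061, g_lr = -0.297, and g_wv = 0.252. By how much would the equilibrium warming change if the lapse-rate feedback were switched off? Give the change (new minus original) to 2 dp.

2.75 K

Original: g = 0.321, ΔT = 2.4/(1−0.321) = 3.5346 K.
Without lapse-rate: g' = 0.618, ΔT' = 2.4/(1−0.618) = 6.2827 K.
Change = 6.2827 − 3.5346 = 2.75 K.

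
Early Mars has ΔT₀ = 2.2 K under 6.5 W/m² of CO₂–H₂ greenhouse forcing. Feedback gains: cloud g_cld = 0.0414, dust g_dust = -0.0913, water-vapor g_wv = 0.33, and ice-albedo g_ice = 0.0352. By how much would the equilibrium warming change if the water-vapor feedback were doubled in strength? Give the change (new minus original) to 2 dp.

2.99 K

Original: g = 0.3153, ΔT = 2.2/(1−0.3153) = 3.2131 K.
With doubled water-vapor: g' = 0.6453, ΔT' = 2.2/(1−0.6453) = 6.2024 K.
Change = 6.2024 − 3.2131 = 2.99 K.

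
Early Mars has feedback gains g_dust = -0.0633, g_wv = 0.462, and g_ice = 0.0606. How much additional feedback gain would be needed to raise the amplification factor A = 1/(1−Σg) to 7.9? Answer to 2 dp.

Current total gain = 0.4593.
Target gain for A = 7.9: g* = 1 − 1/7.9 = 0.8734.
Additional gain needed = 0.8734 − 0.4593 = 0.41.

0.41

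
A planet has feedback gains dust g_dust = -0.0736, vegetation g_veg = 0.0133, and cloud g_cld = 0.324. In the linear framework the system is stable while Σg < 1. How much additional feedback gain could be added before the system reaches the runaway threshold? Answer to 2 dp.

Current total gain = -0.0736 + 0.0133 + 0.324 = 0.2637.
Margin to runaway = 1 − 0.2637 = 0.74.

0.74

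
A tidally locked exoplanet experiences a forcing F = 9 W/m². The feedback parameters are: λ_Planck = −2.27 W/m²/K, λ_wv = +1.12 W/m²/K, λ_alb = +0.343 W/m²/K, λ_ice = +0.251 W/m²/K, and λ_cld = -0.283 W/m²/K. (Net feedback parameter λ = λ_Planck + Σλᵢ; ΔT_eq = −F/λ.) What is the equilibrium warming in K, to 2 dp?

10.73 K

Net feedback parameter λ = (−2.27) + (+1.12) + (+0.343) + (+0.251) + (-0.283) = -0.839 W/m²/K.
ΔT = −F/λ = −9/(-0.839) = 10.73 K.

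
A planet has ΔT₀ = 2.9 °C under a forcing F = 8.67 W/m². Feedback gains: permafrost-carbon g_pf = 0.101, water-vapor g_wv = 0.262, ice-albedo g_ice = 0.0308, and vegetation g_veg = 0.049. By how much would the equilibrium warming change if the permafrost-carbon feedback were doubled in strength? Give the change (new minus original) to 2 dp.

Original: g = 0.4428, ΔT = 2.9/(1−0.4428) = 5.2046 °C.
With doubled permafrost-carbon: g' = 0.5438, ΔT' = 2.9/(1−0.5438) = 6.3569 °C.
Change = 6.3569 − 5.2046 = 1.15 °C.

1.15 °C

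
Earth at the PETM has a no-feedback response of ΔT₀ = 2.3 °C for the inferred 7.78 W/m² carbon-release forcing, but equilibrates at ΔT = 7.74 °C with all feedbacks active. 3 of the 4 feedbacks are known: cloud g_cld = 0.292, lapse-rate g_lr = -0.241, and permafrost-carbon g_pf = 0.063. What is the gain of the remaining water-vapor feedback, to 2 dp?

0.59

Amplification A = ΔT/ΔT₀ = 7.74/2.3 = 3.365.
Total gain g = 1 − 1/A = 1 − 1/3.365 = 0.7028.
Known gains sum to 0.292 − 0.241 + 0.063 = 0.114.
g_wv = 0.7028 − 0.114 = 0.59.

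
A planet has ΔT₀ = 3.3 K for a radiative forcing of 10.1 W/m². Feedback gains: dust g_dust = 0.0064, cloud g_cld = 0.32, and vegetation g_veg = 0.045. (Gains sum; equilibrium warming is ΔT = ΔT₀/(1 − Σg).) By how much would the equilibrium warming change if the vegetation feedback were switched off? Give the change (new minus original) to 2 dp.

Original: g = 0.3714, ΔT = 3.3/(1−0.3714) = 5.2498 K.
Without vegetation: g' = 0.3264, ΔT' = 3.3/(1−0.3264) = 4.8990 K.
Change = 4.8990 − 5.2498 = -0.35 K.

-0.35 K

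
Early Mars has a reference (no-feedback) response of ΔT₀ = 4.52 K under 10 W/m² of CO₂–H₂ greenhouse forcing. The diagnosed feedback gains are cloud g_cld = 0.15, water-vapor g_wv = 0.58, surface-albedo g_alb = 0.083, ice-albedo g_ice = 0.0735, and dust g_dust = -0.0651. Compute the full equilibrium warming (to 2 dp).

25.31 K

Total gain g = 0.15 + 0.58 + 0.083 + 0.0735 − 0.0651 = 0.8214.
Amplification A = 1/(1 − 0.8214) = 5.599.
ΔT = 4.52 × 5.599 = 25.31 K.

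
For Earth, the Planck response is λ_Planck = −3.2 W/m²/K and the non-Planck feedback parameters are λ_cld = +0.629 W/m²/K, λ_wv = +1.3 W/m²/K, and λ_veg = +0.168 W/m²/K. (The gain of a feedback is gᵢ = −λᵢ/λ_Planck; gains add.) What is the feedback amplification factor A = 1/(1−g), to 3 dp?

Convert to gains: g_cld = 0.629/3.2 = 0.1966; g_wv = 1.3/3.2 = 0.4062; g_veg = 0.168/3.2 = 0.0525.
Total gain g = 0.6553.
A = 1/(1 − 0.6553) = 2.901.

2.901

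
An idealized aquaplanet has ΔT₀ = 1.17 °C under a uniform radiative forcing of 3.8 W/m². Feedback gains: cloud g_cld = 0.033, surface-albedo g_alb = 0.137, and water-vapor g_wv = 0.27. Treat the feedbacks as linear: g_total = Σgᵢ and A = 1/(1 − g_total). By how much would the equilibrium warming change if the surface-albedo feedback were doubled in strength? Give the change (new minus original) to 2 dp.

Original: g = 0.44, ΔT = 1.17/(1−0.44) = 2.0893 °C.
With doubled surface-albedo: g' = 0.577, ΔT' = 1.17/(1−0.577) = 2.7660 °C.
Change = 2.7660 − 2.0893 = 0.68 °C.

0.68 °C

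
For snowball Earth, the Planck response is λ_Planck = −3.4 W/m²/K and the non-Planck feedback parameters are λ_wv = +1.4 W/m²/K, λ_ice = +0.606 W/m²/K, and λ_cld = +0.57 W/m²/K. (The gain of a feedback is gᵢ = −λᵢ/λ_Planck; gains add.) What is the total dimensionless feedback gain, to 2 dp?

0.76

Convert to gains: g_wv = 1.4/3.4 = 0.4118; g_ice = 0.606/3.4 = 0.1782; g_cld = 0.57/3.4 = 0.1676.
Total gain g = 0.7576.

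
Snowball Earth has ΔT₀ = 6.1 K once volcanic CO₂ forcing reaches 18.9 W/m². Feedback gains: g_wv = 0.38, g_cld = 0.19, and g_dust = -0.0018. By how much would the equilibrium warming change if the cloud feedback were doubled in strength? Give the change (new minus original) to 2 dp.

Original: g = 0.5682, ΔT = 6.1/(1−0.5682) = 14.1269 K.
With doubled cloud: g' = 0.7582, ΔT' = 6.1/(1−0.7582) = 25.2275 K.
Change = 25.2275 − 14.1269 = 11.10 K.

11.10 K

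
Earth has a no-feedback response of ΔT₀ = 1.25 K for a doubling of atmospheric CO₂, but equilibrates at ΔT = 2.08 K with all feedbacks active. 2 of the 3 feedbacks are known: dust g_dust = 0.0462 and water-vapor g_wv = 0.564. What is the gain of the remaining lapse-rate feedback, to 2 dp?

Amplification A = ΔT/ΔT₀ = 2.08/1.25 = 1.664.
Total gain g = 1 − 1/A = 1 − 1/1.664 = 0.399.
Known gains sum to 0.0462 + 0.564 = 0.6102.
g_lr = 0.399 − 0.6102 = -0.21.

-0.21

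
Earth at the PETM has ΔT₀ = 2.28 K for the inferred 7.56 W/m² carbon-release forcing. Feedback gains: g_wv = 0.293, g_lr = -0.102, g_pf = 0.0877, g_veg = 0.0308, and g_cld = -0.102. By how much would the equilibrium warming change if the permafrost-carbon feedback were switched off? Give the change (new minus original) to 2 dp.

Original: g = 0.2075, ΔT = 2.28/(1−0.2075) = 2.8770 K.
Without permafrost-carbon: g' = 0.1198, ΔT' = 2.28/(1−0.1198) = 2.5903 K.
Change = 2.5903 − 2.8770 = -0.29 K.

-0.29 K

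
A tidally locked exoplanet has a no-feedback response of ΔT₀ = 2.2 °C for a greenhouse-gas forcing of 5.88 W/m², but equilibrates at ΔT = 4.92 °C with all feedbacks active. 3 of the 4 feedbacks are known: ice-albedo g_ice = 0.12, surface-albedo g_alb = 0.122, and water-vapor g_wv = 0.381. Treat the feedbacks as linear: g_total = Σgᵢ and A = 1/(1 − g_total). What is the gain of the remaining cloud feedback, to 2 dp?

Amplification A = ΔT/ΔT₀ = 4.92/2.2 = 2.236.
Total gain g = 1 − 1/A = 1 − 1/2.236 = 0.5528.
Known gains sum to 0.12 + 0.122 + 0.381 = 0.623.
g_cld = 0.5528 − 0.623 = -0.07.

-0.07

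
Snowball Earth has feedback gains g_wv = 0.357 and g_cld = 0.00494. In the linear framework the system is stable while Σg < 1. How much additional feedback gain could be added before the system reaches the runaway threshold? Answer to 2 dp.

0.64

Current total gain = 0.357 + 0.00494 = 0.36194.
Margin to runaway = 1 − 0.36194 = 0.64.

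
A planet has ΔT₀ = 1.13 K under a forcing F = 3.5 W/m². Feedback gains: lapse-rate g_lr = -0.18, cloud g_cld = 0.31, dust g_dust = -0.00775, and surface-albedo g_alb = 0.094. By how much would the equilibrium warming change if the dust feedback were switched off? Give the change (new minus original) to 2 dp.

Original: g = 0.21625, ΔT = 1.13/(1−0.21625) = 1.4418 K.
Without dust: g' = 0.224, ΔT' = 1.13/(1−0.224) = 1.4562 K.
Change = 1.4562 − 1.4418 = 0.01 K.

0.01 K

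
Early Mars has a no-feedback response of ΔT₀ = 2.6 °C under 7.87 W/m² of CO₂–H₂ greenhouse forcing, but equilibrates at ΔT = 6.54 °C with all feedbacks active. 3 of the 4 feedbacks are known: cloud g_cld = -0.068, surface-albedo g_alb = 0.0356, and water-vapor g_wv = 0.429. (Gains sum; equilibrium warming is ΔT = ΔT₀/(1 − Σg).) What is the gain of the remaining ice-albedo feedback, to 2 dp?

Amplification A = ΔT/ΔT₀ = 6.54/2.6 = 2.515.
Total gain g = 1 − 1/A = 1 − 1/2.515 = 0.6024.
Known gains sum to -0.068 + 0.0356 + 0.429 = 0.3966.
g_ice = 0.6024 − 0.3966 = 0.21.

0.21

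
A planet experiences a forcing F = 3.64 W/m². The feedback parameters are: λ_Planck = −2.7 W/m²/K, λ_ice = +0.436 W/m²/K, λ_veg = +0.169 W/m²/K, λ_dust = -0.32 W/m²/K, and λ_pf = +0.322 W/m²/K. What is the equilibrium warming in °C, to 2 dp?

Net feedback parameter λ = (−2.7) + (+0.436) + (+0.169) + (-0.32) + (+0.322) = -2.093 W/m²/K.
ΔT = −F/λ = −3.64/(-2.093) = 1.74 °C.

1.74 °C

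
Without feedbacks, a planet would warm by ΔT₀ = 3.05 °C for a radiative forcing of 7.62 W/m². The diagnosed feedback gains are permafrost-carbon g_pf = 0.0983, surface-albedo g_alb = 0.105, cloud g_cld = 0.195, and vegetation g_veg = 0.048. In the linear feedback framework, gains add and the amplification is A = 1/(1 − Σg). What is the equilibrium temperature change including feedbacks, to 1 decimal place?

Total gain g = 0.0983 + 0.105 + 0.195 + 0.048 = 0.4463.
Amplification A = 1/(1 − 0.4463) = 1.806.
ΔT = 3.05 × 1.806 = 5.5 °C.

5.5 °C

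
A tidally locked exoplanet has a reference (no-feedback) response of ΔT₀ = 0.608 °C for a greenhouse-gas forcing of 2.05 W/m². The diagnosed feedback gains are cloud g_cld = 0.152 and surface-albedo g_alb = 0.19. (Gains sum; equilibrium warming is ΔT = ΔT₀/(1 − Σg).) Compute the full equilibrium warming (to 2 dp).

0.92 °C

Total gain g = 0.152 + 0.19 = 0.342.
Amplification A = 1/(1 − 0.342) = 1.52.
ΔT = 0.608 × 1.52 = 0.92 °C.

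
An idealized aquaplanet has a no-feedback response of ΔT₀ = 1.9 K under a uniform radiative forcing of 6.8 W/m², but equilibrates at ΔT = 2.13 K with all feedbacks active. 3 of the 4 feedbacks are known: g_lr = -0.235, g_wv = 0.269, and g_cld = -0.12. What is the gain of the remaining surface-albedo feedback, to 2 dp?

0.19

Amplification A = ΔT/ΔT₀ = 2.13/1.9 = 1.121.
Total gain g = 1 − 1/A = 1 − 1/1.121 = 0.1079.
Known gains sum to -0.235 + 0.269 − 0.12 = -0.086.
g_alb = 0.1079 + 0.086 = 0.19.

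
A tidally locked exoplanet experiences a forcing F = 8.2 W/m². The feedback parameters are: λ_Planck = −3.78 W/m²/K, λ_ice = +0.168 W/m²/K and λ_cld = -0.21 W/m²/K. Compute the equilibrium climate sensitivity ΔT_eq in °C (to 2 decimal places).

Net feedback parameter λ = (−3.78) + (+0.168) + (-0.21) = -3.822 W/m²/K.
ΔT = −F/λ = −8.2/(-3.822) = 2.15 °C.

2.15 °C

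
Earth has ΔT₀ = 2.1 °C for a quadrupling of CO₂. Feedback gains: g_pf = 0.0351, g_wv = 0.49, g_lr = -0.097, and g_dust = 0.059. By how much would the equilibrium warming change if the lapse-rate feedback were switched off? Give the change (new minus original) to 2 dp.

Original: g = 0.4871, ΔT = 2.1/(1−0.4871) = 4.0944 °C.
Without lapse-rate: g' = 0.5841, ΔT' = 2.1/(1−0.5841) = 5.0493 °C.
Change = 5.0493 − 4.0944 = 0.95 °C.

0.95 °C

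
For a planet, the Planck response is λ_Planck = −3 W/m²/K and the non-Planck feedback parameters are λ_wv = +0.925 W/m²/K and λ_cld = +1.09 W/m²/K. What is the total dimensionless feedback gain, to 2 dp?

0.67

Convert to gains: g_wv = 0.925/3 = 0.3083; g_cld = 1.09/3 = 0.3633.
Total gain g = 0.6716.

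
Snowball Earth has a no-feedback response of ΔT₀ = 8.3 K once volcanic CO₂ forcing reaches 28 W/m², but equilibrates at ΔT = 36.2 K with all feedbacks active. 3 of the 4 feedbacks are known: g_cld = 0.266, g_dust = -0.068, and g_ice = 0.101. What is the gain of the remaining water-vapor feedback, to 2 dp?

0.47

Amplification A = ΔT/ΔT₀ = 36.2/8.3 = 4.361.
Total gain g = 1 − 1/A = 1 − 1/4.361 = 0.7707.
Known gains sum to 0.266 − 0.068 + 0.101 = 0.299.
g_wv = 0.7707 − 0.299 = 0.47.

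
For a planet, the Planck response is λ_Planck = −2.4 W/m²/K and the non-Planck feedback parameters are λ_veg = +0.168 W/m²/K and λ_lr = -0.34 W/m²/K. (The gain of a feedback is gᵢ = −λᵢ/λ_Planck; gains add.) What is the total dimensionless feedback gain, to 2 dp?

-0.07

Convert to gains: g_veg = 0.168/2.4 = 0.07; g_lr = -0.34/2.4 = -0.1417.
Total gain g = -0.0717.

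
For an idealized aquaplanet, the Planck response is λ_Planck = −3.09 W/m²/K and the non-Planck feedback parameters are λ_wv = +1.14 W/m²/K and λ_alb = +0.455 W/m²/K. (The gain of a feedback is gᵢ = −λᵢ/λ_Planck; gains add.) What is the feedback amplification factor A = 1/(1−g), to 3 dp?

Convert to gains: g_wv = 1.14/3.09 = 0.3689; g_alb = 0.455/3.09 = 0.1472.
Total gain g = 0.5161.
A = 1/(1 − 0.5161) = 2.067.

2.067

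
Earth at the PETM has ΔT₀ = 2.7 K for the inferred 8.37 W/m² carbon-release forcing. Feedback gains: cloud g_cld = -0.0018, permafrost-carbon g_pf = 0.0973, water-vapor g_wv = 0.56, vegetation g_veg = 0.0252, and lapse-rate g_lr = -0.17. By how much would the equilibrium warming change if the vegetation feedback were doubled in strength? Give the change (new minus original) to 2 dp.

Original: g = 0.5107, ΔT = 2.7/(1−0.5107) = 5.5181 K.
With doubled vegetation: g' = 0.5359, ΔT' = 2.7/(1−0.5359) = 5.8177 K.
Change = 5.8177 − 5.5181 = 0.30 K.

0.30 K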